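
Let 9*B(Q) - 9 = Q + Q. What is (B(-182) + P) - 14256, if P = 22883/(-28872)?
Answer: -137586985/9624 ≈ -14296.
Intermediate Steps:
P = -22883/28872 (P = 22883*(-1/28872) = -22883/28872 ≈ -0.79257)
B(Q) = 1 + 2*Q/9 (B(Q) = 1 + (Q + Q)/9 = 1 + (2*Q)/9 = 1 + 2*Q/9)
(B(-182) + P) - 14256 = ((1 + (2/9)*(-182)) - 22883/28872) - 14256 = ((1 - 364/9) - 22883/28872) - 14256 = (-355/9 - 22883/28872) - 14256 = -387241/9624 - 14256 = -137586985/9624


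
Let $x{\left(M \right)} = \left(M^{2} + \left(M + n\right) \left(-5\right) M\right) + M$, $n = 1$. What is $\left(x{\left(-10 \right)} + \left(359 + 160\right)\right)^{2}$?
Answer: $25281$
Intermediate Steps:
$x{\left(M \right)} = M + M^{2} + M \left(-5 - 5 M\right)$ ($x{\left(M \right)} = \left(M^{2} + \left(M + 1\right) \left(-5\right) M\right) + M = \left(M^{2} + \left(1 + M\right) \left(-5\right) M\right) + M = \left(M^{2} + \left(-5 - 5 M\right) M\right) + M = \left(M^{2} + M \left(-5 - 5 M\right)\right) + M = M + M^{2} + M \left(-5 - 5 M\right)$)
$\left(x{\left(-10 \right)} + \left(359 + 160\right)\right)^{2} = \left(\left(-4\right) \left(-10\right) \left(1 - 10\right) + \left(359 + 160\right)\right)^{2} = \left(\left(-4\right) \left(-10\right) \left(-9\right) + 519\right)^{2} = \left(-360 + 519\right)^{2} = 159^{2} = 25281$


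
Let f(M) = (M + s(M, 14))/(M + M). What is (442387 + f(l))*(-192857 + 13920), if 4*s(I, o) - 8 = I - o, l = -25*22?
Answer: -7915951469863/100 ≈ -7.9159e+10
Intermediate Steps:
l = -550
s(I, o) = 2 - o/4 + I/4 (s(I, o) = 2 + (I - o)/4 = 2 + (-o/4 + I/4) = 2 - o/4 + I/4)
f(M) = (-3/2 + 5*M/4)/(2*M) (f(M) = (M + (2 - ¼*14 + M/4))/(M + M) = (M + (2 - 7/2 + M/4))/((2*M)) = (M + (-3/2 + M/4))*(1/(2*M)) = (-3/2 + 5*M/4)*(1/(2*M)) = (-3/2 + 5*M/4)/(2*M))
(442387 + f(l))*(-192857 + 13920) = (442387 + (⅛)*(-6 + 5*(-550))/(-550))*(-192857 + 13920) = (442387 + (⅛)*(-1/550)*(-6 - 2750))*(-178937) = (442387 + (⅛)*(-1/550)*(-2756))*(-178937) = (442387 + 689/1100)*(-178937) = (486626389/1100)*(-178937) = -7915951469863/100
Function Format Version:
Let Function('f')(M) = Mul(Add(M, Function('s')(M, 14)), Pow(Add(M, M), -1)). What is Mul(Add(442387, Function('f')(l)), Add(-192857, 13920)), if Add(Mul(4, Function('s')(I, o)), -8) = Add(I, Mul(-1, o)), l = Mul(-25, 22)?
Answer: Rational(-7915951469863, 100) ≈ -7.9159e+10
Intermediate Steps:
l = -550
Function('s')(I, o) = Add(2, Mul(Rational(-1, 4), o), Mul(Rational(1, 4), I)) (Function('s')(I, o) = Add(2, Mul(Rational(1, 4), Add(I, Mul(-1, o)))) = Add(2, Add(Mul(Rational(-1, 4), o), Mul(Rational(1, 4), I))) = Add(2, Mul(Rational(-1, 4), o), Mul(Rational(1, 4), I)))
Function('f')(M) = Mul(Rational(1, 2), Pow(M, -1), Add(Rational(-3, 2), Mul(Rational(5, 4), M))) (Function('f')(M) = Mul(Add(M, Add(2, Mul(Rational(-1, 4), 14), Mul(Rational(1, 4), M))), Pow(Add(M, M), -1)) = Mul(Add(M, Add(2, Rational(-7, 2), Mul(Rational(1, 4), M))), Pow(Mul(2, M), -1)) = Mul(Add(M, Add(Rational(-3, 2), Mul(Rational(1, 4), M))), Mul(Rational(1, 2), Pow(M, -1))) = Mul(Add(Rational(-3, 2), Mul(Rational(5, 4), M)), Mul(Rational(1, 2), Pow(M, -1))) = Mul(Rational(1, 2), Pow(M, -1), Add(Rational(-3, 2), Mul(Rational(5, 4), M))))
Mul(Add(442387, Function('f')(l)), Add(-192857, 13920)) = Mul(Add(442387, Mul(Rational(1, 8), Pow(-550, -1), Add(-6, Mul(5, -550)))), Add(-192857, 13920)) = Mul(Add(442387, Mul(Rational(1, 8), Rational(-1, 550), Add(-6, -2750))), -178937) = Mul(Add(442387, Mul(Rational(1, 8), Rational(-1, 550), -2756)), -178937) = Mul(Add(442387, Rational(689, 1100)), -178937) = Mul(Rational(486626389, 1100), -178937) = Rational(-7915951469863, 100)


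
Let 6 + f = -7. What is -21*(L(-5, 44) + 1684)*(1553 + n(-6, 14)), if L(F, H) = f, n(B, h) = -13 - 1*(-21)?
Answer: -54777051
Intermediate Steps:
f = -13 (f = -6 - 7 = -13)
n(B, h) = 8 (n(B, h) = -13 + 21 = 8)
L(F, H) = -13
-21*(L(-5, 44) + 1684)*(1553 + n(-6, 14)) = -21*(-13 + 1684)*(1553 + 8) = -35091*1561 = -21*2608431 = -54777051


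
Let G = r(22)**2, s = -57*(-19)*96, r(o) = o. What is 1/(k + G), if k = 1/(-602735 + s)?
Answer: 498767/241403227 ≈ 0.0020661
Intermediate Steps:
s = 103968 (s = 1083*96 = 103968)
G = 484 (G = 22**2 = 484)
k = -1/498767 (k = 1/(-602735 + 103968) = 1/(-498767) = -1/498767 ≈ -2.0049e-6)
1/(k + G) = 1/(-1/498767 + 484) = 1/(241403227/498767) = 498767/241403227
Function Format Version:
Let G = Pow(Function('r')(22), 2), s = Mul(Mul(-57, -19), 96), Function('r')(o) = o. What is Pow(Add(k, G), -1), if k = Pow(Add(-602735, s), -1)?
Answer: Rational(498767, 241403227) ≈ 0.0020661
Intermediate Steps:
s = 103968 (s = Mul(1083, 96) = 103968)
G = 484 (G = Pow(22, 2) = 484)
k = Rational(-1, 498767) (k = Pow(Add(-602735, 103968), -1) = Pow(-498767, -1) = Rational(-1, 498767) ≈ -2.0049e-6)
Pow(Add(k, G), -1) = Pow(Add(Rational(-1, 498767), 484), -1) = Pow(Rational(241403227, 498767), -1) = Rational(498767, 241403227)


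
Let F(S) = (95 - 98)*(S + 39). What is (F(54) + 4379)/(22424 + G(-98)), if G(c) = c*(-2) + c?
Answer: 2050/11261 ≈ 0.18204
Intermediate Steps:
G(c) = -c (G(c) = -2*c + c = -c)
F(S) = -117 - 3*S (F(S) = -3*(39 + S) = -117 - 3*S)
(F(54) + 4379)/(22424 + G(-98)) = ((-117 - 3*54) + 4379)/(22424 - 1*(-98)) = ((-117 - 162) + 4379)/(22424 + 98) = (-279 + 4379)/22522 = 4100*(1/22522) = 2050/11261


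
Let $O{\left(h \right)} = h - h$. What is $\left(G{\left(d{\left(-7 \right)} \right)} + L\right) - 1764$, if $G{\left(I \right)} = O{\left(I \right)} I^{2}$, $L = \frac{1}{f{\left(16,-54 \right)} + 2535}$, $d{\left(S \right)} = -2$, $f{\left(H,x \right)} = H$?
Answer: $- \frac{4499963}{2551} \approx -1764.0$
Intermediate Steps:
$O{\left(h \right)} = 0$
$L = \frac{1}{2551}$ ($L = \frac{1}{16 + 2535} = \frac{1}{2551} \approx 0.000392$)
$G{\left(I \right)} = 0$ ($G{\left(I \right)} = 0 I^{2} = 0$)
$\left(G{\left(d{\left(-7 \right)} \right)} + L\right) - 1764 = \left(0 + \frac{1}{2551}\right) - 1764 = \frac{1}{2551} - 1764 = - \frac{4499963}{2551}$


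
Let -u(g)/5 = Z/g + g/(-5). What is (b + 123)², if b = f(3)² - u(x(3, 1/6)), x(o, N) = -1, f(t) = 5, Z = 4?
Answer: 16641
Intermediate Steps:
u(g) = g - 20/g (u(g) = -5*(4/g + g/(-5)) = -5*(4/g + g*(-⅕)) = -5*(4/g - g/5) = g - 20/g)
b = 6 (b = 5² - (-1 - 20/(-1)) = 25 - (-1 - 20*(-1)) = 25 - (-1 + 20) = 25 - 1*19 = 25 - 19 = 6)
(b + 123)² = (6 + 123)² = 129² = 16641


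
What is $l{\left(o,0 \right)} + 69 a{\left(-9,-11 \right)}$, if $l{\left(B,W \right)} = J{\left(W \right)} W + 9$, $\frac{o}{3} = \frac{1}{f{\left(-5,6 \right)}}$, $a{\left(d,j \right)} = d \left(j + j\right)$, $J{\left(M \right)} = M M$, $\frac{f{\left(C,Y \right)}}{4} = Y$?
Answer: $13671$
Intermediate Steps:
$f{\left(C,Y \right)} = 4 Y$
$J{\left(M \right)} = M^{2}$
$a{\left(d,j \right)} = 2 d j$ ($a{\left(d,j \right)} = d 2 j = 2 d j$)
$o = \frac{1}{8}$ ($o = \frac{3}{4 \cdot 6} = \frac{3}{24} = 3 \cdot \frac{1}{24} = \frac{1}{8} \approx 0.125$)
$l{\left(B,W \right)} = 9 + W^{3}$ ($l{\left(B,W \right)} = W^{2} W + 9 = W^{3} + 9 = 9 + W^{3}$)
$l{\left(o,0 \right)} + 69 a{\left(-9,-11 \right)} = \left(9 + 0^{3}\right) + 69 \cdot 2 \left(-9\right) \left(-11\right) = \left(9 + 0\right) + 69 \cdot 198 = 9 + 13662 = 13671$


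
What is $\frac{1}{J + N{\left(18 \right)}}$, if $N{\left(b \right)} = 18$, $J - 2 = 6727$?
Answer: $\frac{1}{6747} \approx 0.00014821$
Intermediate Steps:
$J = 6729$ ($J = 2 + 6727 = 6729$)
$\frac{1}{J + N{\left(18 \right)}} = \frac{1}{6729 + 18} = \frac{1}{6747}$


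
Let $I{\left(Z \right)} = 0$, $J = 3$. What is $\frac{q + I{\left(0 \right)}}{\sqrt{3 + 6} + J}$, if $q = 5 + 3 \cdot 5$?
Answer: $\frac{10}{3} \approx 3.3333$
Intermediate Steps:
$q = 20$ ($q = 5 + 15 = 20$)
$\frac{q + I{\left(0 \right)}}{\sqrt{3 + 6} + J} = \frac{20 + 0}{\sqrt{3 + 6} + 3} = \frac{20}{\sqrt{9} + 3} = \frac{20}{3 + 3} = \frac{20}{6} = 20 \cdot \frac{1}{6} = \frac{10}{3}$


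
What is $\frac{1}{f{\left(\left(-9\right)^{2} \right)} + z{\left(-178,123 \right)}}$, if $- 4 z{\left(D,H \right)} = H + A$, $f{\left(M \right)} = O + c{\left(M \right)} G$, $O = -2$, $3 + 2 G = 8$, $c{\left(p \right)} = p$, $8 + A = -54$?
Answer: $\frac{4}{741} \approx 0.0053981$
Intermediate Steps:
$A = -62$ ($A = -8 - 54 = -62$)
$G = \frac{5}{2}$ ($G = - \frac{3}{2} + \frac{1}{2} \cdot 8 = - \frac{3}{2} + 4 = \frac{5}{2} \approx 2.5$)
$f{\left(M \right)} = -2 + \frac{5 M}{2}$ ($f{\left(M \right)} = -2 + M \frac{5}{2} = -2 + \frac{5 M}{2}$)
$z{\left(D,H \right)} = \frac{31}{2} - \frac{H}{4}$ ($z{\left(D,H \right)} = - \frac{H - 62}{4} = - \frac{-62 + H}{4} = \frac{31}{2} - \frac{H}{4}$)
$\frac{1}{f{\left(\left(-9\right)^{2} \right)} + z{\left(-178,123 \right)}} = \frac{1}{\left(-2 + \frac{5 \left(-9\right)^{2}}{2}\right) + \left(\frac{31}{2} - \frac{123}{4}\right)} = \frac{1}{\left(-2 + \frac{5}{2} \cdot 81\right) + \left(\frac{31}{2} - \frac{123}{4}\right)} = \frac{1}{\left(-2 + \frac{405}{2}\right) - \frac{61}{4}} = \frac{1}{\frac{401}{2} - \frac{61}{4}} = \frac{1}{\frac{741}{4}} = \frac{4}{741}$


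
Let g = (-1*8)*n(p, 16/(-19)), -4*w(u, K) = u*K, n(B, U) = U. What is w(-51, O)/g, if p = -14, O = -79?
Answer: -76551/512 ≈ -149.51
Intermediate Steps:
w(u, K) = -K*u/4 (w(u, K) = -u*K/4 = -K*u/4)
g = 128/19 (g = (-1*8)*(16/(-19)) = -128*(-1)/19 = -8*(-16/19) = 128/19 ≈ 6.7368)
w(-51, O)/g = (-1/4*(-79)*(-51))/(128/19) = -4029/4*19/128 = -76551/512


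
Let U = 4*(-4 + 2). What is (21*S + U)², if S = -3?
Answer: 5041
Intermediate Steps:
U = -8 (U = 4*(-2) = -8)
(21*S + U)² = (21*(-3) - 8)² = (-63 - 8)² = (-71)² = 5041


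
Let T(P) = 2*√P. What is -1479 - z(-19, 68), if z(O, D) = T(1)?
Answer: -1481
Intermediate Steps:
z(O, D) = 2 (z(O, D) = 2*√1 = 2*1 = 2)
-1479 - z(-19, 68) = -1479 - 1*2 = -1479 - 2 = -1481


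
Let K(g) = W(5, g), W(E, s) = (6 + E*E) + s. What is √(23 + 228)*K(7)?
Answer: 38*√251 ≈ 602.03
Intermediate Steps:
W(E, s) = 6 + s + E² (W(E, s) = (6 + E²) + s = 6 + s + E²)
K(g) = 31 + g (K(g) = 6 + g + 5² = 6 + g + 25 = 31 + g)
√(23 + 228)*K(7) = √(23 + 228)*(31 + 7) = √251*38 = 38*√251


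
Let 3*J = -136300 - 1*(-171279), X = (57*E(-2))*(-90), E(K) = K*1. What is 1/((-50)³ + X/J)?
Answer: -1841/230123380 ≈ -8.0001e-6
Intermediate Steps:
E(K) = K
X = 10260 (X = (57*(-2))*(-90) = -114*(-90) = 10260)
J = 34979/3 (J = (-136300 - 1*(-171279))/3 = (-136300 + 171279)/3 = (⅓)*34979 = 34979/3 ≈ 11660.)
1/((-50)³ + X/J) = 1/((-50)³ + 10260/(34979/3)) = 1/(-125000 + 10260*(3/34979)) = 1/(-125000 + 1620/1841) = 1/(-230123380/1841) = -1841/230123380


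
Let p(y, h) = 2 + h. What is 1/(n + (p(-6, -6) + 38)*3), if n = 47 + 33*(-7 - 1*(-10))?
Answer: 1/248 ≈ 0.0040323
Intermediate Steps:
n = 146 (n = 47 + 33*(-7 + 10) = 47 + 33*3 = 47 + 99 = 146)
1/(n + (p(-6, -6) + 38)*3) = 1/(146 + ((2 - 6) + 38)*3) = 1/(146 + (-4 + 38)*3) = 1/(146 + 34*3) = 1/(146 + 102) = 1/248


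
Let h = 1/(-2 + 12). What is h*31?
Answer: 31/10 ≈ 3.1000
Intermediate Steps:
h = ⅒ (h = 1/10 = ⅒ ≈ 0.10000)
h*31 = (⅒)*31 = 31/10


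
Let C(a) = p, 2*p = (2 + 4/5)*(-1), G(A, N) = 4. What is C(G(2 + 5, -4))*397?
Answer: -2779/5 ≈ -555.80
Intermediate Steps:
p = -7/5 (p = ((2 + 4/5)*(-1))/2 = ((2 + 4*(⅕))*(-1))/2 = ((2 + ⅘)*(-1))/2 = ((14/5)*(-1))/2 = (½)*(-14/5) = -7/5 ≈ -1.4000)
C(a) = -7/5
C(G(2 + 5, -4))*397 = -7/5*397 = -2779/5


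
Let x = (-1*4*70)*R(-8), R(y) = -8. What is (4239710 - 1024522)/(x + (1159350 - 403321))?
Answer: 3215188/758269 ≈ 4.2402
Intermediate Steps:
x = 2240 (x = (-1*4*70)*(-8) = -4*70*(-8) = -280*(-8) = 2240)
(4239710 - 1024522)/(x + (1159350 - 403321)) = (4239710 - 1024522)/(2240 + (1159350 - 403321)) = 3215188/(2240 + 756029) = 3215188/758269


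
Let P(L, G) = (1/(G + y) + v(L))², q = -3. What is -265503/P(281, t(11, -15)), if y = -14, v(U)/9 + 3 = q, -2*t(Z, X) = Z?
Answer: -403830063/4443664 ≈ -90.878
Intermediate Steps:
t(Z, X) = -Z/2
v(U) = -54 (v(U) = -27 + 9*(-3) = -27 - 27 = -54)
P(L, G) = (-54 + 1/(-14 + G))² (P(L, G) = (1/(G - 14) - 54)² = (1/(-14 + G) - 54)² = (-54 + 1/(-14 + G))²)
-265503/P(281, t(11, -15)) = -265503*(-14 - ½*11)²/(-757 + 54*(-½*11))² = -265503*(-14 - 11/2)²/(-757 + 54*(-11/2))² = -265503*1521/(4*(-757 - 297)²) = -265503/((-1054)²*(4/1521)) = -265503/(1110916*(4/1521)) = -265503/4443664/1521 = -265503*1521/4443664 = -403830063/4443664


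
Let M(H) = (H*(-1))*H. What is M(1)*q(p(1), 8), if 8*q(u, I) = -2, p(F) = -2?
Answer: ¼ ≈ 0.25000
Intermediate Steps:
q(u, I) = -¼ (q(u, I) = (⅛)*(-2) = -¼)
M(H) = -H² (M(H) = (-H)*H = -H²)
M(1)*q(p(1), 8) = -1*1²*(-¼) = -1*1*(-¼) = -1*(-¼) = ¼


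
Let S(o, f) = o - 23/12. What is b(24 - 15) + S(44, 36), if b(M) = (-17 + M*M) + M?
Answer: 1381/12 ≈ 115.08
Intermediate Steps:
S(o, f) = -23/12 + o (S(o, f) = o - 23*1/12 = o - 23/12 = -23/12 + o)
b(M) = -17 + M + M² (b(M) = (-17 + M²) + M = -17 + M + M²)
b(24 - 15) + S(44, 36) = (-17 + (24 - 15) + (24 - 15)²) + (-23/12 + 44) = (-17 + 9 + 9²) + 505/12 = (-17 + 9 + 81) + 505/12 = 73 + 505/12 = 1381/12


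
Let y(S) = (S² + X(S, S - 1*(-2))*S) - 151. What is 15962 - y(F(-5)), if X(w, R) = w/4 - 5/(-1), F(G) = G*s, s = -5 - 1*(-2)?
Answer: 63027/4 ≈ 15757.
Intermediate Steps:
s = -3 (s = -5 + 2 = -3)
F(G) = -3*G (F(G) = G*(-3) = -3*G)
X(w, R) = 5 + w/4 (X(w, R) = w*(¼) - 5*(-1) = w/4 + 5 = 5 + w/4)
y(S) = -151 + S² + S*(5 + S/4) (y(S) = (S² + (5 + S/4)*S) - 151 = (S² + S*(5 + S/4)) - 151 = -151 + S² + S*(5 + S/4))
15962 - y(F(-5)) = 15962 - (-151 + 5*(-3*(-5)) + 5*(-3*(-5))²/4) = 15962 - (-151 + 5*15 + (5/4)*15²) = 15962 - (-151 + 75 + (5/4)*225) = 15962 - (-151 + 75 + 1125/4) = 15962 - 1*821/4 = 15962 - 821/4 = 63027/4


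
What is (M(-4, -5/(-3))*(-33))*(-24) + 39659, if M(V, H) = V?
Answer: 36491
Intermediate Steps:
(M(-4, -5/(-3))*(-33))*(-24) + 39659 = -4*(-33)*(-24) + 39659 = 132*(-24) + 39659 = -3168 + 39659 = 36491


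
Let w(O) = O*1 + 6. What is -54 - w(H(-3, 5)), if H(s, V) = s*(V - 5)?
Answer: -60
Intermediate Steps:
H(s, V) = s*(-5 + V)
w(O) = 6 + O (w(O) = O + 6 = 6 + O)
-54 - w(H(-3, 5)) = -54 - (6 - 3*(-5 + 5)) = -54 - (6 - 3*0) = -54 - (6 + 0) = -54 - 1*6 = -54 - 6 = -60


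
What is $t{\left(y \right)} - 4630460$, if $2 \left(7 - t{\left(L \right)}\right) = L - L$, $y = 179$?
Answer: $-4630453$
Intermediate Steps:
$t{\left(L \right)} = 7$ ($t{\left(L \right)} = 7 - \frac{L - L}{2} = 7 - 0 = 7 + 0 = 7$)
$t{\left(y \right)} - 4630460 = 7 - 4630460 = -4630453$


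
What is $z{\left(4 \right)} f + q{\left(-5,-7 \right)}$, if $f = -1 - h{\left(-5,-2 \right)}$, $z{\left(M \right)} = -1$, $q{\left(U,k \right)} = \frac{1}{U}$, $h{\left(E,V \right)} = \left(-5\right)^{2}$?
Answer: $\frac{129}{5} \approx 25.8$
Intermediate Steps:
$h{\left(E,V \right)} = 25$
$f = -26$ ($f = -1 - 25 = -26$)
$z{\left(4 \right)} f + q{\left(-5,-7 \right)} = \left(-1\right) \left(-26\right) + \frac{1}{-5} = 26 - \frac{1}{5} = \frac{129}{5}$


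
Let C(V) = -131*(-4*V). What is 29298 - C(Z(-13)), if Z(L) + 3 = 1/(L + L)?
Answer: 401572/13 ≈ 30890.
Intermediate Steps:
Z(L) = -3 + 1/(2*L) (Z(L) = -3 + 1/(L + L) = -3 + 1/(2*L))
C(V) = 524*V (C(V) = -(-524)*V = 524*V)
29298 - C(Z(-13)) = 29298 - 524*(-3 + (½)/(-13)) = 29298 - 524*(-3 + (½)*(-1/13)) = 29298 - 524*(-3 - 1/26) = 29298 - 524*(-79)/26 = 29298 - 1*(-20698/13) = 29298 + 20698/13 = 401572/13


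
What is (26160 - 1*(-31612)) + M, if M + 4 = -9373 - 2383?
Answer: 46012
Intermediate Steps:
M = -11760 (M = -4 + (-9373 - 2383) = -4 - 11756 = -11760)
(26160 - 1*(-31612)) + M = (26160 - 1*(-31612)) - 11760 = (26160 + 31612) - 11760 = 57772 - 11760 = 46012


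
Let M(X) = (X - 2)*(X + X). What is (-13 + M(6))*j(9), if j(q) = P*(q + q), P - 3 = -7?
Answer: -2520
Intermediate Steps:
P = -4 (P = 3 - 7 = -4)
M(X) = 2*X*(-2 + X) (M(X) = (-2 + X)*(2*X) = 2*X*(-2 + X))
j(q) = -8*q (j(q) = -4*(q + q) = -8*q)
(-13 + M(6))*j(9) = (-13 + 2*6*(-2 + 6))*(-8*9) = (-13 + 2*6*4)*(-72) = (-13 + 48)*(-72) = 35*(-72) = -2520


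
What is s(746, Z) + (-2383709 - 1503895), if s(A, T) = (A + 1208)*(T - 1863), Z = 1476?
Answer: -4643802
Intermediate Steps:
s(A, T) = (-1863 + T)*(1208 + A) (s(A, T) = (1208 + A)*(-1863 + T) = (-1863 + T)*(1208 + A))
s(746, Z) + (-2383709 - 1503895) = (-2250504 - 1863*746 + 1208*1476 + 746*1476) + (-2383709 - 1503895) = (-2250504 - 1389798 + 1783008 + 1101096) - 3887604 = -756198 - 3887604 = -4643802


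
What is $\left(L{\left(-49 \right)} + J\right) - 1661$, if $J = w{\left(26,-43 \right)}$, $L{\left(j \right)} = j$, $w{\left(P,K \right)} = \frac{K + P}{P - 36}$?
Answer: $- \frac{17083}{10} \approx -1708.3$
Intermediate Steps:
$w{\left(P,K \right)} = \frac{K + P}{-36 + P}$
$J = \frac{17}{10}$ ($J = \frac{-43 + 26}{-36 + 26} = \frac{1}{-10} \left(-17\right) = \left(- \frac{1}{10}\right) \left(-17\right) = \frac{17}{10} \approx 1.7$)
$\left(L{\left(-49 \right)} + J\right) - 1661 = \left(-49 + \frac{17}{10}\right) - 1661 = - \frac{473}{10} - 1661 = - \frac{17083}{10}$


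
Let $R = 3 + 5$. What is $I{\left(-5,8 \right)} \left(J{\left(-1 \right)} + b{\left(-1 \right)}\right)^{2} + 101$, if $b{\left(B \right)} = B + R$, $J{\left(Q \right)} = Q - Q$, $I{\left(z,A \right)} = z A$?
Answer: $-1859$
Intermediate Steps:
$R = 8$
$I{\left(z,A \right)} = A z$
$J{\left(Q \right)} = 0$
$b{\left(B \right)} = 8 + B$ ($b{\left(B \right)} = B + 8 = 8 + B$)
$I{\left(-5,8 \right)} \left(J{\left(-1 \right)} + b{\left(-1 \right)}\right)^{2} + 101 = 8 \left(-5\right) \left(0 + \left(8 - 1\right)\right)^{2} + 101 = - 40 \left(0 + 7\right)^{2} + 101 = - 40 \cdot 7^{2} + 101 = \left(-40\right) 49 + 101 = -1960 + 101 = -1859$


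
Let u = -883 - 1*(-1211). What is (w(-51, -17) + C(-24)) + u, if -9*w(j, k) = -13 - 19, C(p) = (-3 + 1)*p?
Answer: 3416/9 ≈ 379.56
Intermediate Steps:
C(p) = -2*p
w(j, k) = 32/9 (w(j, k) = -(-13 - 19)/9 = -⅑*(-32) = 32/9)
u = 328 (u = -883 + 1211 = 328)
(w(-51, -17) + C(-24)) + u = (32/9 - 2*(-24)) + 328 = (32/9 + 48) + 328 = 464/9 + 328 = 3416/9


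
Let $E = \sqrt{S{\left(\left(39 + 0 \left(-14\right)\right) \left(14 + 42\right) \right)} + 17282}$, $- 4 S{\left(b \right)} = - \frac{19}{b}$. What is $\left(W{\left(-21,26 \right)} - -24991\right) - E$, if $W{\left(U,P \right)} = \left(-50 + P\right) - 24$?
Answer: $24943 - \frac{\sqrt{82432661766}}{2184} \approx 24812.0$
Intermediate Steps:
$W{\left(U,P \right)} = -74 + P$
$S{\left(b \right)} = \frac{19}{4 b}$ ($S{\left(b \right)} = - \frac{\left(-19\right) \frac{1}{b}}{4} = \frac{19}{4 b}$)
$E = \frac{\sqrt{82432661766}}{2184}$ ($E = \sqrt{\frac{19}{4 \left(39 + 0 \left(-14\right)\right) \left(14 + 42\right)} + 17282} = \sqrt{\frac{19}{4 \left(39 + 0\right) 56} + 17282} = \sqrt{\frac{19}{4 \cdot 39 \cdot 56} + 17282} = \sqrt{\frac{19}{4 \cdot 2184} + 17282} = \sqrt{\frac{19}{4} \cdot \frac{1}{2184} + 17282} = \sqrt{\frac{19}{8736} + 17282} = \sqrt{\frac{150975571}{8736}} = \frac{\sqrt{82432661766}}{2184} \approx 131.46$)
$\left(W{\left(-21,26 \right)} - -24991\right) - E = \left(\left(-74 + 26\right) - -24991\right) - \frac{\sqrt{82432661766}}{2184} = \left(-48 + 24991\right) - \frac{\sqrt{82432661766}}{2184} = 24943 - \frac{\sqrt{82432661766}}{2184}$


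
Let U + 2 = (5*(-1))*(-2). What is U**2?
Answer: 64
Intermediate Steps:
U = 8 (U = -2 + (5*(-1))*(-2) = -2 - 5*(-2) = -2 + 10 = 8)
U**2 = 8**2 = 64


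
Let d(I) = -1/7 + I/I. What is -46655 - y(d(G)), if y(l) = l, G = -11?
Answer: -326591/7 ≈ -46656.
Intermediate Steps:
d(I) = 6/7 (d(I) = -1*⅐ + 1 = -⅐ + 1 = 6/7)
-46655 - y(d(G)) = -46655 - 1*6/7 = -46655 - 6/7 = -326591/7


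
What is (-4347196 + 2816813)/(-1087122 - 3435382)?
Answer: 1530383/4522504 ≈ 0.33839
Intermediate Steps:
(-4347196 + 2816813)/(-1087122 - 3435382) = -1530383/(-4522504) = -1530383*(-1/4522504) = 1530383/4522504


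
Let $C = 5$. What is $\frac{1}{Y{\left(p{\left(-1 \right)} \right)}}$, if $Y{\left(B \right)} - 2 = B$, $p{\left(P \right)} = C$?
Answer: $\frac{1}{7} \approx 0.14286$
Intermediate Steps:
$p{\left(P \right)} = 5$
$Y{\left(B \right)} = 2 + B$
$\frac{1}{Y{\left(p{\left(-1 \right)} \right)}} = \frac{1}{2 + 5} = \frac{1}{7}$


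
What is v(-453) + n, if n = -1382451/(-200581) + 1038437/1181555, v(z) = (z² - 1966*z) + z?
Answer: 259597983224991272/236997483455 ≈ 1.0954e+6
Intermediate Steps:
v(z) = z² - 1965*z
n = 1841732623202/236997483455 (n = -1382451*(-1/200581) + 1038437*(1/1181555) = 1382451/200581 + 1038437/1181555 = 1841732623202/236997483455 ≈ 7.7711)
v(-453) + n = -453*(-1965 - 453) + 1841732623202/236997483455 = -453*(-2418) + 1841732623202/236997483455 = 1095354 + 1841732623202/236997483455 = 259597983224991272/236997483455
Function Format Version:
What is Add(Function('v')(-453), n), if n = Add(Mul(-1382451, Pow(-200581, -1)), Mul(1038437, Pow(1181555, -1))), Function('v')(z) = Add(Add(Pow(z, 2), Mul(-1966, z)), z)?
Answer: Rational(259597983224991272, 236997483455) ≈ 1.0954e+6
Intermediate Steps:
Function('v')(z) = Add(Pow(z, 2), Mul(-1965, z))
n = Rational(1841732623202, 236997483455) (n = Add(Mul(-1382451, Rational(-1, 200581)), Mul(1038437, Rational(1, 1181555))) = Add(Rational(1382451, 200581), Rational(1038437, 1181555)) = Rational(1841732623202, 236997483455) ≈ 7.7711)
Add(Function('v')(-453), n) = Add(Mul(-453, Add(-1965, -453)), Rational(1841732623202, 236997483455)) = Add(Mul(-453, -2418), Rational(1841732623202, 236997483455)) = Add(1095354, Rational(1841732623202, 236997483455)) = Rational(259597983224991272, 236997483455)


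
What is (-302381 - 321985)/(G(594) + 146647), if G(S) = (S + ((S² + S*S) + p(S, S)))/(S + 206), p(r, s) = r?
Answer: -24974640/5901223 ≈ -4.2321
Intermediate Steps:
G(S) = (2*S + 2*S²)/(206 + S) (G(S) = (S + ((S² + S*S) + S))/(S + 206) = (S + ((S² + S²) + S))/(206 + S) = (S + (2*S² + S))/(206 + S) = (S + (S + 2*S²))/(206 + S) = (2*S + 2*S²)/(206 + S))
(-302381 - 321985)/(G(594) + 146647) = (-302381 - 321985)/(2*594*(1 + 594)/(206 + 594) + 146647) = -624366/(2*594*595/800 + 146647) = -624366/(2*594*(1/800)*595 + 146647) = -624366/(35343/40 + 146647) = -624366/5901223/40 = -624366*40/5901223 = -24974640/5901223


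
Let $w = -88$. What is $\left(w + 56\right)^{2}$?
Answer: $1024$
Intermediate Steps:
$\left(w + 56\right)^{2} = \left(-88 + 56\right)^{2} = \left(-32\right)^{2} = 1024$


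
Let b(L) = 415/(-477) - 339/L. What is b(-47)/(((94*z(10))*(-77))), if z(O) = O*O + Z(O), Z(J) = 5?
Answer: -1451/173859345 ≈ -8.3458e-6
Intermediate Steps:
z(O) = 5 + O² (z(O) = O*O + 5 = O² + 5 = 5 + O²)
b(L) = -415/477 - 339/L (b(L) = 415*(-1/477) - 339/L = -415/477 - 339/L)
b(-47)/(((94*z(10))*(-77))) = (-415/477 - 339/(-47))/(((94*(5 + 10²))*(-77))) = (-415/477 - 339*(-1/47))/(((94*(5 + 100))*(-77))) = (-415/477 + 339/47)/(((94*105)*(-77))) = 142198/(22419*((9870*(-77)))) = (142198/22419)/(-759990) = (142198/22419)*(-1/759990) = -1451/173859345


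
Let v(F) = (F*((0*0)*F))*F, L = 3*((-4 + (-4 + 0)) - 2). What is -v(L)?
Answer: 0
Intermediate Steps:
L = -30 (L = 3*((-4 - 4) - 2) = 3*(-8 - 2) = 3*(-10) = -30)
v(F) = 0 (v(F) = (F*(0*F))*F = (F*0)*F = 0*F = 0)
-v(L) = -1*0 = 0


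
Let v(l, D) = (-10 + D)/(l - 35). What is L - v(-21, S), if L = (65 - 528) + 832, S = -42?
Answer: 5153/14 ≈ 368.07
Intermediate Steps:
v(l, D) = (-10 + D)/(-35 + l)
L = 369 (L = -463 + 832 = 369)
L - v(-21, S) = 369 - (-10 - 42)/(-35 - 21) = 369 - (-52)/(-56) = 369 - (-1)*(-52)/56 = 369 - 1*13/14 = 369 - 13/14 = 5153/14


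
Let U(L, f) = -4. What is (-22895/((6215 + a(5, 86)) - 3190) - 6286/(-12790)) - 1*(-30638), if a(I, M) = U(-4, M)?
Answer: 31145665352/1016805 ≈ 30631.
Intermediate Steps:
a(I, M) = -4
(-22895/((6215 + a(5, 86)) - 3190) - 6286/(-12790)) - 1*(-30638) = (-22895/((6215 - 4) - 3190) - 6286/(-12790)) - 1*(-30638) = (-22895/(6211 - 3190) - 6286*(-1/12790)) + 30638 = (-22895/3021 + 3143/6395) + 30638 = (-22895*1/3021 + 3143/6395) + 30638 = (-1205/159 + 3143/6395) + 30638 = -7206238/1016805 + 30638 = 31145665352/1016805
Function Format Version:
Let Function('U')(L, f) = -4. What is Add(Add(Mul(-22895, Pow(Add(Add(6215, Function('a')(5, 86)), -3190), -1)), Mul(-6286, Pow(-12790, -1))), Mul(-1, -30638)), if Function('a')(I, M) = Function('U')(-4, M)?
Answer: Rational(31145665352, 1016805) ≈ 30631.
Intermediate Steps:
Function('a')(I, M) = -4
Add(Add(Mul(-22895, Pow(Add(Add(6215, Function('a')(5, 86)), -3190), -1)), Mul(-6286, Pow(-12790, -1))), Mul(-1, -30638)) = Add(Add(Mul(-22895, Pow(Add(Add(6215, -4), -3190), -1)), Mul(-6286, Pow(-12790, -1))), Mul(-1, -30638)) = Add(Add(Mul(-22895, Pow(Add(6211, -3190), -1)), Mul(-6286, Rational(-1, 12790))), 30638) = Add(Add(Mul(-22895, Pow(3021, -1)), Rational(3143, 6395)), 30638) = Add(Add(Mul(-22895, Rational(1, 3021)), Rational(3143, 6395)), 30638) = Add(Add(Rational(-1205, 159), Rational(3143, 6395)), 30638) = Add(Rational(-7206238, 1016805), 30638) = Rational(31145665352, 1016805)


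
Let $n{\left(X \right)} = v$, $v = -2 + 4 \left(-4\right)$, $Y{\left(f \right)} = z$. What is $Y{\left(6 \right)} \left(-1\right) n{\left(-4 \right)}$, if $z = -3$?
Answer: $-54$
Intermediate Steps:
$Y{\left(f \right)} = -3$
$v = -18$ ($v = -2 - 16 = -18$)
$n{\left(X \right)} = -18$
$Y{\left(6 \right)} \left(-1\right) n{\left(-4 \right)} = \left(-3\right) \left(-1\right) \left(-18\right) = 3 \left(-18\right) = -54$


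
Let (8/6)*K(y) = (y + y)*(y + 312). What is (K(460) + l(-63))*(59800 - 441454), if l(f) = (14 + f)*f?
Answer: -204477618618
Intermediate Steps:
K(y) = 3*y*(312 + y)/2 (K(y) = 3*((y + y)*(y + 312))/4 = 3*((2*y)*(312 + y))/4 = 3*(2*y*(312 + y))/4 = 3*y*(312 + y)/2)
l(f) = f*(14 + f)
(K(460) + l(-63))*(59800 - 441454) = ((3/2)*460*(312 + 460) - 63*(14 - 63))*(59800 - 441454) = ((3/2)*460*772 - 63*(-49))*(-381654) = (532680 + 3087)*(-381654) = 535767*(-381654) = -204477618618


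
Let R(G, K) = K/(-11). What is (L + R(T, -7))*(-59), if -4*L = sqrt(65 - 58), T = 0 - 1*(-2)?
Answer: -413/11 + 59*sqrt(7)/4 ≈ 1.4794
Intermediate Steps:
T = 2 (T = 0 + 2 = 2)
L = -sqrt(7)/4 (L = -sqrt(65 - 58)/4 = -sqrt(7)/4 ≈ -0.66144)
R(G, K) = -K/11 (R(G, K) = K*(-1/11) = -K/11)
(L + R(T, -7))*(-59) = (-sqrt(7)/4 - 1/11*(-7))*(-59) = (-sqrt(7)/4 + 7/11)*(-59) = (7/11 - sqrt(7)/4)*(-59) = -413/11 + 59*sqrt(7)/4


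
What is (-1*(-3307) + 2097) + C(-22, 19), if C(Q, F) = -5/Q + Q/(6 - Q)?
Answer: 416065/77 ≈ 5403.4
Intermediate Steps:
(-1*(-3307) + 2097) + C(-22, 19) = (-1*(-3307) + 2097) + (30 - 1*(-22)² - 5*(-22))/((-22)*(-6 - 22)) = (3307 + 2097) - 1/22*(30 - 1*484 + 110)/(-28) = 5404 - 1/22*(-1/28)*(30 - 484 + 110) = 5404 - 1/22*(-1/28)*(-344) = 5404 - 43/77 = 416065/77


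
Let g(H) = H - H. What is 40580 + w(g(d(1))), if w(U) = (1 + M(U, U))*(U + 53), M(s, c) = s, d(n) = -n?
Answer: 40633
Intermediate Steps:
g(H) = 0
w(U) = (1 + U)*(53 + U) (w(U) = (1 + U)*(U + 53) = (1 + U)*(53 + U))
40580 + w(g(d(1))) = 40580 + (53 + 0**2 + 54*0) = 40580 + (53 + 0 + 0) = 40580 + 53 = 40633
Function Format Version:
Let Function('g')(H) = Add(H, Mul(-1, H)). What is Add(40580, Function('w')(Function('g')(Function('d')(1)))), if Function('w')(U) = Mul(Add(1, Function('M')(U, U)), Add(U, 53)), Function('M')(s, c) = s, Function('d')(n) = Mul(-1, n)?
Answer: 40633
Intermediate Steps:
Function('g')(H) = 0
Function('w')(U) = Mul(Add(1, U), Add(53, U)) (Function('w')(U) = Mul(Add(1, U), Add(U, 53)) = Mul(Add(1, U), Add(53, U)))
Add(40580, Function('w')(Function('g')(Function('d')(1)))) = Add(40580, Add(53, Pow(0, 2), Mul(54, 0))) = Add(40580, Add(53, 0, 0)) = Add(40580, 53) = 40633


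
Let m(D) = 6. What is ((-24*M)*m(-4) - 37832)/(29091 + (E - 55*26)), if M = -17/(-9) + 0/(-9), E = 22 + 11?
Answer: -19052/13847 ≈ -1.3759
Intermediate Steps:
E = 33
M = 17/9 (M = -17*(-⅑) + 0*(-⅑) = 17/9 + 0 = 17/9 ≈ 1.8889)
((-24*M)*m(-4) - 37832)/(29091 + (E - 55*26)) = (-24*17/9*6 - 37832)/(29091 + (33 - 55*26)) = (-136/3*6 - 37832)/(29091 + (33 - 1430)) = (-272 - 37832)/(29091 - 1397) = -38104/27694 = -38104*1/27694 = -19052/13847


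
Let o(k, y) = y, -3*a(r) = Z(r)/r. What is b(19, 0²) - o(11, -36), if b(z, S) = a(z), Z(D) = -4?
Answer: 2056/57 ≈ 36.070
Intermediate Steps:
a(r) = 4/(3*r) (a(r) = -(-4)/(3*r) = 4/(3*r))
b(z, S) = 4/(3*z)
b(19, 0²) - o(11, -36) = (4/3)/19 - 1*(-36) = (4/3)*(1/19) + 36 = 4/57 + 36 = 2056/57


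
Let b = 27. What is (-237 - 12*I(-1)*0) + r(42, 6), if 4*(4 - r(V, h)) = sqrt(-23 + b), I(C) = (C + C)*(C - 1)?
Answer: -467/2 ≈ -233.50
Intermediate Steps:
I(C) = 2*C*(-1 + C) (I(C) = (2*C)*(-1 + C) = 2*C*(-1 + C))
r(V, h) = 7/2 (r(V, h) = 4 - sqrt(-23 + 27)/4 = 4 - sqrt(4)/4 = 4 - 1/4*2 = 4 - 1/2 = 7/2)
(-237 - 12*I(-1)*0) + r(42, 6) = (-237 - 24*(-1)*(-1 - 1)*0) + 7/2 = (-237 - 24*(-1)*(-2)*0) + 7/2 = (-237 - 12*4*0) + 7/2 = (-237 - 48*0) + 7/2 = (-237 + 0) + 7/2 = -237 + 7/2 = -467/2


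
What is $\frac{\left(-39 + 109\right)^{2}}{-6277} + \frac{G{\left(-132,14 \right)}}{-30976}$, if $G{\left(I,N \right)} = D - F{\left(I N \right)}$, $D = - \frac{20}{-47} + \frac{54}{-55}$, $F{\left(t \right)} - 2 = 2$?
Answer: $- \frac{196141786747}{251308984960} \approx -0.78048$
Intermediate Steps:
$F{\left(t \right)} = 4$ ($F{\left(t \right)} = 2 + 2 = 4$)
$D = - \frac{1438}{2585}$ ($D = \left(-20\right) \left(- \frac{1}{47}\right) + 54 \left(- \frac{1}{55}\right) = \frac{20}{47} - \frac{54}{55} = - \frac{1438}{2585} \approx -0.55629$)
$G{\left(I,N \right)} = - \frac{11778}{2585}$ ($G{\left(I,N \right)} = - \frac{1438}{2585} - 4 = - \frac{11778}{2585}$)
$\frac{\left(-39 + 109\right)^{2}}{-6277} + \frac{G{\left(-132,14 \right)}}{-30976} = \frac{\left(-39 + 109\right)^{2}}{-6277} - \frac{11778}{2585 \left(-30976\right)} = 70^{2} \left(- \frac{1}{6277}\right) - - \frac{5889}{40036480} = 4900 \left(- \frac{1}{6277}\right) + \frac{5889}{40036480} = - \frac{4900}{6277} + \frac{5889}{40036480} = - \frac{196141786747}{251308984960}$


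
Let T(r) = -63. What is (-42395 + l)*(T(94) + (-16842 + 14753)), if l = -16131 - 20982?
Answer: 171101216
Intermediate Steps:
l = -37113
(-42395 + l)*(T(94) + (-16842 + 14753)) = (-42395 - 37113)*(-63 + (-16842 + 14753)) = -79508*(-63 - 2089) = -79508*(-2152) = 171101216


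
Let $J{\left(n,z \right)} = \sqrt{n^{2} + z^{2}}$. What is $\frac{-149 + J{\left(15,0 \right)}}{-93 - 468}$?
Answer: $\frac{134}{561} \approx 0.23886$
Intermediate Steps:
$\frac{-149 + J{\left(15,0 \right)}}{-93 - 468} = \frac{-149 + \sqrt{15^{2} + 0^{2}}}{-93 - 468} = \frac{-149 + \sqrt{225 + 0}}{-561} = \left(-149 + \sqrt{225}\right) \left(- \frac{1}{561}\right) = \left(-149 + 15\right) \left(- \frac{1}{561}\right) = \left(-134\right) \left(- \frac{1}{561}\right) = \frac{134}{561}$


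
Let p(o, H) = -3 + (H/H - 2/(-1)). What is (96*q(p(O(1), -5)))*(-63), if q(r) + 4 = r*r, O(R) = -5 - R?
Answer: 24192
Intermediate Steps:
p(o, H) = 0 (p(o, H) = -3 + (1 - 2*(-1)) = -3 + (1 + 2) = -3 + 3 = 0)
q(r) = -4 + r² (q(r) = -4 + r*r = -4 + r²)
(96*q(p(O(1), -5)))*(-63) = (96*(-4 + 0²))*(-63) = (96*(-4 + 0))*(-63) = (96*(-4))*(-63) = -384*(-63) = 24192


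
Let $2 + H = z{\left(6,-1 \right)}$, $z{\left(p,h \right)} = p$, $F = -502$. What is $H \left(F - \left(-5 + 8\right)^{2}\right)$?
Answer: $-2044$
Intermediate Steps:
$H = 4$ ($H = -2 + 6 = 4$)
$H \left(F - \left(-5 + 8\right)^{2}\right) = 4 \left(-502 - \left(-5 + 8\right)^{2}\right) = 4 \left(-502 - 3^{2}\right) = 4 \left(-502 - 9\right) = 4 \left(-511\right) = -2044$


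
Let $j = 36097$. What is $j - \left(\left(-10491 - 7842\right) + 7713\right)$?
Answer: $46717$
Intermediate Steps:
$j - \left(\left(-10491 - 7842\right) + 7713\right) = 36097 - \left(\left(-10491 - 7842\right) + 7713\right) = 36097 - \left(-18333 + 7713\right) = 36097 - -10620 = 36097 + 10620 = 46717$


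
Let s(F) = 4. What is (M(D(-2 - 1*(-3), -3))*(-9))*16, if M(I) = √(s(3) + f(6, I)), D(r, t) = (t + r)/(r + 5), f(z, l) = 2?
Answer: -144*√6 ≈ -352.73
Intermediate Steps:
D(r, t) = (r + t)/(5 + r)
M(I) = √6 (M(I) = √(4 + 2) = √6)
(M(D(-2 - 1*(-3), -3))*(-9))*16 = (√6*(-9))*16 = -9*√6*16 = -144*√6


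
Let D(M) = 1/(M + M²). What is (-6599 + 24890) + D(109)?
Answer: 219309091/11990 ≈ 18291.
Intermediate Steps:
(-6599 + 24890) + D(109) = (-6599 + 24890) + 1/(109*(1 + 109)) = 18291 + (1/109)/110 = 18291 + (1/109)*(1/110) = 18291 + 1/11990 = 219309091/11990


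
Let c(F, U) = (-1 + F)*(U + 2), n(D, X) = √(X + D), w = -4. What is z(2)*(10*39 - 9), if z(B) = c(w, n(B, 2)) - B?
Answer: -8382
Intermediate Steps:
n(D, X) = √(D + X)
c(F, U) = (-1 + F)*(2 + U)
z(B) = -10 - B - 5*√(2 + B) (z(B) = (-2 - √(B + 2) + 2*(-4) - 4*√(B + 2)) - B = (-2 - √(2 + B) - 8 - 4*√(2 + B)) - B = (-10 - 5*√(2 + B)) - B = -10 - B - 5*√(2 + B))
z(2)*(10*39 - 9) = (-10 - 1*2 - 5*√(2 + 2))*(10*39 - 9) = (-10 - 2 - 5*√4)*(390 - 9) = (-10 - 2 - 5*2)*381 = (-10 - 2 - 10)*381 = -22*381 = -8382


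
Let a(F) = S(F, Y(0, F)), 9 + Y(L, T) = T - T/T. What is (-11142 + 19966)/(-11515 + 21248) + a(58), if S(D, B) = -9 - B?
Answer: -545957/9733 ≈ -56.093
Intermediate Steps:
Y(L, T) = -10 + T (Y(L, T) = -9 + (T - T/T) = -9 + (T - 1*1) = -9 + (T - 1) = -9 + (-1 + T) = -10 + T)
a(F) = 1 - F (a(F) = -9 - (-10 + F) = -9 + (10 - F) = 1 - F)
(-11142 + 19966)/(-11515 + 21248) + a(58) = (-11142 + 19966)/(-11515 + 21248) + (1 - 1*58) = 8824/9733 + (1 - 58) = 8824*(1/9733) - 57 = 8824/9733 - 57 = -545957/9733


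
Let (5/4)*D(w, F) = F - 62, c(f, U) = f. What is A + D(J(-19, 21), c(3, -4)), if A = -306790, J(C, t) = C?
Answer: -1534186/5 ≈ -3.0684e+5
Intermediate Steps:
D(w, F) = -248/5 + 4*F/5 (D(w, F) = 4*(F - 62)/5 = 4*(-62 + F)/5 = -248/5 + 4*F/5)
A + D(J(-19, 21), c(3, -4)) = -306790 + (-248/5 + (4/5)*3) = -306790 + (-248/5 + 12/5) = -306790 - 236/5 = -1534186/5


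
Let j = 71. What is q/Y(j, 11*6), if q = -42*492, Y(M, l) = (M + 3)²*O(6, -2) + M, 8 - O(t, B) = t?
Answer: -20664/11023 ≈ -1.8746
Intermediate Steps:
O(t, B) = 8 - t
Y(M, l) = M + 2*(3 + M)² (Y(M, l) = (M + 3)²*(8 - 1*6) + M = (3 + M)²*(8 - 6) + M = (3 + M)²*2 + M = 2*(3 + M)² + M = M + 2*(3 + M)²)
q = -20664
q/Y(j, 11*6) = -20664/(71 + 2*(3 + 71)²) = -20664/(71 + 2*74²) = -20664/(71 + 2*5476) = -20664/(71 + 10952) = -20664/11023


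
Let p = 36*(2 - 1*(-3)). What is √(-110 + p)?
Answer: √70 ≈ 8.3666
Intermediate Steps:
p = 180 (p = 36*(2 + 3) = 36*5 = 180)
√(-110 + p) = √(-110 + 180) = √70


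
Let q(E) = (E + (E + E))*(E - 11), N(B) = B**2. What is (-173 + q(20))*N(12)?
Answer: 52848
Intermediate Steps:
q(E) = 3*E*(-11 + E) (q(E) = (E + 2*E)*(-11 + E) = (3*E)*(-11 + E) = 3*E*(-11 + E))
(-173 + q(20))*N(12) = (-173 + 3*20*(-11 + 20))*12**2 = (-173 + 3*20*9)*144 = (-173 + 540)*144 = 367*144 = 52848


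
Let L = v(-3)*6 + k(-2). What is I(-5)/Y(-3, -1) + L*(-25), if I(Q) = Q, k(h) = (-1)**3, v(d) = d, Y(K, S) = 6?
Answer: 2845/6 ≈ 474.17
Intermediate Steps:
k(h) = -1
L = -19 (L = -3*6 - 1 = -18 - 1 = -19)
I(-5)/Y(-3, -1) + L*(-25) = -5/6 - 19*(-25) = -5*1/6 + 475 = -5/6 + 475 = 2845/6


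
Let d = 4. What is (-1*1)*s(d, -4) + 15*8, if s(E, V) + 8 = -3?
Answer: 131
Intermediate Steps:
s(E, V) = -11 (s(E, V) = -8 - 3 = -11)
(-1*1)*s(d, -4) + 15*8 = -1*1*(-11) + 15*8 = -1*(-11) + 120 = 11 + 120 = 131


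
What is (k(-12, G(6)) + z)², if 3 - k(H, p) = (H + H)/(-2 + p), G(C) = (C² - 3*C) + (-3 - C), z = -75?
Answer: 230400/49 ≈ 4702.0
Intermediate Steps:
G(C) = -3 + C² - 4*C
k(H, p) = 3 - 2*H/(-2 + p) (k(H, p) = 3 - (H + H)/(-2 + p) = 3 - 2*H/(-2 + p))
(k(-12, G(6)) + z)² = ((-6 - 2*(-12) + 3*(-3 + 6² - 4*6))/(-2 + (-3 + 6² - 4*6)) - 75)² = ((-6 + 24 + 3*(-3 + 36 - 24))/(-2 + (-3 + 36 - 24)) - 75)² = ((-6 + 24 + 3*9)/(-2 + 9) - 75)² = ((-6 + 24 + 27)/7 - 75)² = ((⅐)*45 - 75)² = (45/7 - 75)² = (-480/7)² = 230400/49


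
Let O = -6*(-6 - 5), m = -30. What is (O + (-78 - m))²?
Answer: 324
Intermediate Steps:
O = 66 (O = -6*(-11) = 66)
(O + (-78 - m))² = (66 + (-78 - 1*(-30)))² = (66 + (-78 + 30))² = (66 - 48)² = 18² = 324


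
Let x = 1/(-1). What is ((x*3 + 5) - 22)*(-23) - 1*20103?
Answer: -19643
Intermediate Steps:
x = -1
((x*3 + 5) - 22)*(-23) - 1*20103 = ((-1*3 + 5) - 22)*(-23) - 1*20103 = ((-3 + 5) - 22)*(-23) - 20103 = (2 - 22)*(-23) - 20103 = -20*(-23) - 20103 = 460 - 20103 = -19643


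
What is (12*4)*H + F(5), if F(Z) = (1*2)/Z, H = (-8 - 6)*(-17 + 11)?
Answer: 20162/5 ≈ 4032.4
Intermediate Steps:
H = 84 (H = -14*(-6) = 84)
F(Z) = 2/Z
(12*4)*H + F(5) = (12*4)*84 + 2/5 = 48*84 + 2*(⅕) = 4032 + ⅖ = 20162/5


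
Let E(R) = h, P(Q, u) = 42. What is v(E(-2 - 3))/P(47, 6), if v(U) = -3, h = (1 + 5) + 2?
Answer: -1/14 ≈ -0.071429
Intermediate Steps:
h = 8 (h = 6 + 2 = 8)
E(R) = 8
v(E(-2 - 3))/P(47, 6) = -3/42 = -3*1/42 = -1/14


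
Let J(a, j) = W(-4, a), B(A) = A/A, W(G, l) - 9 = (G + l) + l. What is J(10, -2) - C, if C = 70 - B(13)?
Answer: -44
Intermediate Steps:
W(G, l) = 9 + G + 2*l (W(G, l) = 9 + ((G + l) + l) = 9 + (G + 2*l) = 9 + G + 2*l)
B(A) = 1
J(a, j) = 5 + 2*a (J(a, j) = 9 - 4 + 2*a = 5 + 2*a)
C = 69 (C = 70 - 1*1 = 70 - 1 = 69)
J(10, -2) - C = (5 + 2*10) - 1*69 = (5 + 20) - 69 = 25 - 69 = -44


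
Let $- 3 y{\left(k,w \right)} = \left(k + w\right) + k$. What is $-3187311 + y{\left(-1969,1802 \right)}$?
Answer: $-3186599$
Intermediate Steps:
$y{\left(k,w \right)} = - \frac{2 k}{3} - \frac{w}{3}$ ($y{\left(k,w \right)} = - \frac{\left(k + w\right) + k}{3} = - \frac{w + 2 k}{3} = - \frac{2 k}{3} - \frac{w}{3}$)
$-3187311 + y{\left(-1969,1802 \right)} = -3187311 - -712 = -3187311 + \left(\frac{3938}{3} - \frac{1802}{3}\right) = -3187311 + 712 = -3186599$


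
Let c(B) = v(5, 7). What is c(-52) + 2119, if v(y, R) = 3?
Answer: 2122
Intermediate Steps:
c(B) = 3
c(-52) + 2119 = 3 + 2119 = 2122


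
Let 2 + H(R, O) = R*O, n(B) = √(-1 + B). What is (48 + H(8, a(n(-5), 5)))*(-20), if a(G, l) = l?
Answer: -1720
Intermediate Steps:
H(R, O) = -2 + O*R (H(R, O) = -2 + R*O = -2 + O*R)
(48 + H(8, a(n(-5), 5)))*(-20) = (48 + (-2 + 5*8))*(-20) = (48 + (-2 + 40))*(-20) = (48 + 38)*(-20) = 86*(-20) = -1720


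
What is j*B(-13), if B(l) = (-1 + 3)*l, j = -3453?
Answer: 89778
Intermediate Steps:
B(l) = 2*l
j*B(-13) = -6906*(-13) = -3453*(-26) = 89778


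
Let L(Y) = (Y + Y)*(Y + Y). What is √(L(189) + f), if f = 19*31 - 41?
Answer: 2*√35858 ≈ 378.72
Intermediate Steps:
L(Y) = 4*Y² (L(Y) = (2*Y)*(2*Y) = 4*Y²)
f = 548 (f = 589 - 41 = 548)
√(L(189) + f) = √(4*189² + 548) = √(4*35721 + 548) = √(142884 + 548) = √143432 = 2*√35858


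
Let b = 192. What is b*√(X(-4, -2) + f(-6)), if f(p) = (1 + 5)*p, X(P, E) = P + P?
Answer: 384*I*√11 ≈ 1273.6*I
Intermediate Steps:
X(P, E) = 2*P
f(p) = 6*p
b*√(X(-4, -2) + f(-6)) = 192*√(2*(-4) + 6*(-6)) = 192*√(-8 - 36) = 192*√(-44) = 192*(2*I*√11) = 384*I*√11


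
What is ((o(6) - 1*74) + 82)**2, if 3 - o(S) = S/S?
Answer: 100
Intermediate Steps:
o(S) = 2 (o(S) = 3 - S/S = 3 - 1*1 = 3 - 1 = 2)
((o(6) - 1*74) + 82)**2 = ((2 - 1*74) + 82)**2 = ((2 - 74) + 82)**2 = (-72 + 82)**2 = 10**2 = 100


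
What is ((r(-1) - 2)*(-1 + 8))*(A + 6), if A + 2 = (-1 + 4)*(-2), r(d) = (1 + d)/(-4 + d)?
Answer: 28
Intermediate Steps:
r(d) = (1 + d)/(-4 + d)
A = -8 (A = -2 + (-1 + 4)*(-2) = -2 + 3*(-2) = -2 - 6 = -8)
((r(-1) - 2)*(-1 + 8))*(A + 6) = (((1 - 1)/(-4 - 1) - 2)*(-1 + 8))*(-8 + 6) = ((0/(-5) - 2)*7)*(-2) = ((-⅕*0 - 2)*7)*(-2) = ((0 - 2)*7)*(-2) = -2*7*(-2) = -14*(-2) = 28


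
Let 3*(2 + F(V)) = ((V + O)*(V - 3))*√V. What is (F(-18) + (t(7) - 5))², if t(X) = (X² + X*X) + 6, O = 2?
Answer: -216383 + 65184*I*√2 ≈ -2.1638e+5 + 92184.0*I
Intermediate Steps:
t(X) = 6 + 2*X² (t(X) = (X² + X²) + 6 = 2*X² + 6 = 6 + 2*X²)
F(V) = -2 + √V*(-3 + V)*(2 + V)/3 (F(V) = -2 + (((V + 2)*(V - 3))*√V)/3 = -2 + (((2 + V)*(-3 + V))*√V)/3 = -2 + (((-3 + V)*(2 + V))*√V)/3 = -2 + (√V*(-3 + V)*(2 + V))/3 = -2 + √V*(-3 + V)*(2 + V)/3)
(F(-18) + (t(7) - 5))² = ((-2 - 6*I*√2 - (-18)*I*√2 + (-18)^(5/2)/3) + ((6 + 2*7²) - 5))² = ((-2 - 6*I*√2 - (-18)*I*√2 + (972*I*√2)/3) + ((6 + 2*49) - 5))² = ((-2 - 6*I*√2 + 18*I*√2 + 324*I*√2) + ((6 + 98) - 5))² = ((-2 + 336*I*√2) + (104 - 5))² = ((-2 + 336*I*√2) + 99)² = (97 + 336*I*√2)²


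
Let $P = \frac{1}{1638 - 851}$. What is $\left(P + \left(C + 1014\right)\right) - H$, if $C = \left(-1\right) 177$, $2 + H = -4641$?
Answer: $\frac{4312761}{787} \approx 5480.0$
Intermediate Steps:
$H = -4643$ ($H = -2 - 4641 = -4643$)
$C = -177$
$P = \frac{1}{787} \approx 0.0012706$
$\left(P + \left(C + 1014\right)\right) - H = \left(\frac{1}{787} + \left(-177 + 1014\right)\right) - -4643 = \left(\frac{1}{787} + 837\right) + 4643 = \frac{658720}{787} + 4643 = \frac{4312761}{787}$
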